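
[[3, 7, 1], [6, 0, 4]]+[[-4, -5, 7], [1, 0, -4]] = [[-1, 2, 8], [7, 0, 0]]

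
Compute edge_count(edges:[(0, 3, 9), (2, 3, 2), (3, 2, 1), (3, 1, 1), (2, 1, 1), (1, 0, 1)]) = 6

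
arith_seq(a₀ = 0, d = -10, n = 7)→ [0, -10, -20, -30, -40, -50, -60]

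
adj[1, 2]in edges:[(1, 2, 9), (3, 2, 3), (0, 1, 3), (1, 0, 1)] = 9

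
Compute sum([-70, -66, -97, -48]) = -281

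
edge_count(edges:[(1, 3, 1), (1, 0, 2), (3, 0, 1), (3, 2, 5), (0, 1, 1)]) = 5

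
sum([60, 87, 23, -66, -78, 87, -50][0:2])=147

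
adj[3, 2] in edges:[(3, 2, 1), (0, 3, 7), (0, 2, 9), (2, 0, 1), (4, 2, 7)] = 1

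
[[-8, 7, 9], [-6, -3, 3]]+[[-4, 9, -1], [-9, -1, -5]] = [[-12, 16, 8], [-15, -4, -2]]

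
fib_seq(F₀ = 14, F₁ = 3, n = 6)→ [14, 3, 17, 20, 37, 57]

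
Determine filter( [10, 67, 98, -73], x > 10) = keep x where x > 10: 10✗, 67✓, 98✓, -73✗
= [67, 98]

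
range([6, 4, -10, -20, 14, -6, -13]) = 34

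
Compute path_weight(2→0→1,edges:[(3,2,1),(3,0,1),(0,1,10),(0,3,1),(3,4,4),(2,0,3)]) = 13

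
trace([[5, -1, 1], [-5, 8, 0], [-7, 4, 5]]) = diagonal: 5 + 8 + 5
= 18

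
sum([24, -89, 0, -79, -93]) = 24 + (-89) + 0 + (-79) + (-93)
= -237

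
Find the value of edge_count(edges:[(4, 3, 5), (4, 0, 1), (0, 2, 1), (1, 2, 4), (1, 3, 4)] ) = 5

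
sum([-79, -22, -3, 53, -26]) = (-79) + (-22) + (-3) + 53 + (-26)
= -77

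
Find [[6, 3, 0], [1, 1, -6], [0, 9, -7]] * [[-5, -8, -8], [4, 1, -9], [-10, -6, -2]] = C[0][0] = (6)*(-5) + (3)*(4) + (0)*(-10) = -18
C[0][1] = (6)*(-8) + (3)*(1) + (0)*(-6) = -45
C[0][2] = (6)*(-8) + (3)*(-9) + (0)*(-2) = -75
C[1][0] = (1)*(-5) + (1)*(4) + (-6)*(-10) = 59
C[1][1] = (1)*(-8) + (1)*(1) + (-6)*(-6) = 29
C[1][2] = (1)*(-8) + (1)*(-9) + (-6)*(-2) = -5
... (3 more cells)
= [[-18, -45, -75], [59, 29, -5], [106, 51, -67]]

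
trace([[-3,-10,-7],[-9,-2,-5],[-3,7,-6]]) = -11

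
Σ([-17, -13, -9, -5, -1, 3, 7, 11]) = (-17) + (-13) + (-9) + (-5) + (-1) + 3 + 7 + 11
= -24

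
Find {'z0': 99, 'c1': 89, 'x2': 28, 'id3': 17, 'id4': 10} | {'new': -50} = {'z0': 99, 'c1': 89, 'x2': 28, 'id3': 17, 'id4': 10, 'new': -50}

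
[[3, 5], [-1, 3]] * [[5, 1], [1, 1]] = C[0][0] = (3)*(5) + (5)*(1) = 20
C[0][1] = (3)*(1) + (5)*(1) = 8
C[1][0] = (-1)*(5) + (3)*(1) = -2
C[1][1] = (-1)*(1) + (3)*(1) = 2
= [[20, 8], [-2, 2]]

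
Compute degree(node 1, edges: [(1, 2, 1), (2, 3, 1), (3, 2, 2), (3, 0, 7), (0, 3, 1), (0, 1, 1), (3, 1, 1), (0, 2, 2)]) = 3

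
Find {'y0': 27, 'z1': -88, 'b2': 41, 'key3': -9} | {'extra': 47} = {'y0': 27, 'z1': -88, 'b2': 41, 'key3': -9, 'extra': 47}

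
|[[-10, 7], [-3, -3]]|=(-10)*(-3) - (7)*(-3)
= 51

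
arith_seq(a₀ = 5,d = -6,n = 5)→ a_0 = 5 + 0*-6 = 5
a_1 = 5 + 1*-6 = -1
a_2 = 5 + 2*-6 = -7
...
= [5, -1, -7, -13, -19]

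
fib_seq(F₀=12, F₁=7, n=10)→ F_2 = F_1 + F_0 = 19
F_3 = F_2 + F_1 = 26
F_4 = F_3 + F_2 = 45
...
= [12, 7, 19, 26, 45, 71, 116, 187, 303, 490]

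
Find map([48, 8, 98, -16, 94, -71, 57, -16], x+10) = [58, 18, 108, -6, 104, -61, 67, -6]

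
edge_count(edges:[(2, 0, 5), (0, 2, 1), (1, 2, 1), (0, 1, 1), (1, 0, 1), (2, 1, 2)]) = 6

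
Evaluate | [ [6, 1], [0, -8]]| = (6)*(-8) - (1)*(0)
= -48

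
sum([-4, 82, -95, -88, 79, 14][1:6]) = slice → [82, -95, -88, 79, 14]
82 + (-95) + (-88) + 79 + 14
= -8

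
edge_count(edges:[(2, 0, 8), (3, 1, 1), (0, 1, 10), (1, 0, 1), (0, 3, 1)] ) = 5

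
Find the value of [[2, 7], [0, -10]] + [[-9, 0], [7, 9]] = [[-7, 7], [7, -1]]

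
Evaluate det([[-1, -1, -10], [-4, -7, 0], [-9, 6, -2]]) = 864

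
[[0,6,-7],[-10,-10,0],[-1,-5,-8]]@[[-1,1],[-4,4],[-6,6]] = [[18, -18], [50, -50], [69, -69]]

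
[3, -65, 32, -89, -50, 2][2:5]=[32, -89, -50]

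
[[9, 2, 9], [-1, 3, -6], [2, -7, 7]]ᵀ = [[9, -1, 2], [2, 3, -7], [9, -6, 7]]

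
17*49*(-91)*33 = -2501499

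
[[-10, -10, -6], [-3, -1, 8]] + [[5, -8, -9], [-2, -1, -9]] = [[-5, -18, -15], [-5, -2, -1]]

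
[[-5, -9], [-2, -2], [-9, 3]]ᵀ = [[-5, -2, -9], [-9, -2, 3]]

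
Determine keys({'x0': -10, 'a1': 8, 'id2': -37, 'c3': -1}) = ['x0', 'a1', 'id2', 'c3']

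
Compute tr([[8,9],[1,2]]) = 10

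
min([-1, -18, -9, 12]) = -18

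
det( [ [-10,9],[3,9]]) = (-10)*(9) - (9)*(3)
= -117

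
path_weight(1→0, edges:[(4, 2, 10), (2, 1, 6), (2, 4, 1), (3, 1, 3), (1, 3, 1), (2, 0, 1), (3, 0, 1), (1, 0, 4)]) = w(1→0)=4
= 4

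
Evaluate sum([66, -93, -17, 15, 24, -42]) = -47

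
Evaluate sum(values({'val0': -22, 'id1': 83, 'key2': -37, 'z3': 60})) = (-22) + 83 + (-37) + 60
= 84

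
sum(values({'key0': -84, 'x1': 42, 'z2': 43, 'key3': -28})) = -27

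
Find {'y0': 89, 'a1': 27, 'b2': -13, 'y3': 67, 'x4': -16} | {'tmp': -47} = {'y0': 89, 'a1': 27, 'b2': -13, 'y3': 67, 'x4': -16, 'tmp': -47}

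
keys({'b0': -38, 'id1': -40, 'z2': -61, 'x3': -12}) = ['b0', 'id1', 'z2', 'x3']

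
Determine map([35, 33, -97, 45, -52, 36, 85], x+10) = 35+10=45, 33+10=43, -97+10=-87, 45+10=55, -52+10=-42, 36+10=46, 85+10=95
= [45, 43, -87, 55, -42, 46, 95]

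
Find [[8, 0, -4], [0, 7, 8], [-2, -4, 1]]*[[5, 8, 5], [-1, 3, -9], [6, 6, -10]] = C[0][0] = (8)*(5) + (0)*(-1) + (-4)*(6) = 16
C[0][1] = (8)*(8) + (0)*(3) + (-4)*(6) = 40
C[0][2] = (8)*(5) + (0)*(-9) + (-4)*(-10) = 80
C[1][0] = (0)*(5) + (7)*(-1) + (8)*(6) = 41
C[1][1] = (0)*(8) + (7)*(3) + (8)*(6) = 69
C[1][2] = (0)*(5) + (7)*(-9) + (8)*(-10) = -143
... (3 more cells)
= [[16, 40, 80], [41, 69, -143], [0, -22, 16]]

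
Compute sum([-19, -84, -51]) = -154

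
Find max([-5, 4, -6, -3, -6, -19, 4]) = 4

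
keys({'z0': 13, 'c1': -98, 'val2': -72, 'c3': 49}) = ['z0', 'c1', 'val2', 'c3']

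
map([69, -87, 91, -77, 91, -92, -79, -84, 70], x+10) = 69+10=79, -87+10=-77, 91+10=101, -77+10=-67, 91+10=101, -92+10=-82, -79+10=-69, -84+10=-74, 70+10=80
= [79, -77, 101, -67, 101, -82, -69, -74, 80]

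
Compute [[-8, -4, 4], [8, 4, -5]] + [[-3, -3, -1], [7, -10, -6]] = [[-11, -7, 3], [15, -6, -11]]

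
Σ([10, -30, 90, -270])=-200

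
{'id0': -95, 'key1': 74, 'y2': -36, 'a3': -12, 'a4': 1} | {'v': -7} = {'id0': -95, 'key1': 74, 'y2': -36, 'a3': -12, 'a4': 1, 'v': -7}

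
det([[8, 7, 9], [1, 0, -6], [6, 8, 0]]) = 204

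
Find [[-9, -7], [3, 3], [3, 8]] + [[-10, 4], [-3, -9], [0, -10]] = [[-19, -3], [0, -6], [3, -2]]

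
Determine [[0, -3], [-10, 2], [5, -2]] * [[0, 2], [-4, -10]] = [[12, 30], [-8, -40], [8, 30]]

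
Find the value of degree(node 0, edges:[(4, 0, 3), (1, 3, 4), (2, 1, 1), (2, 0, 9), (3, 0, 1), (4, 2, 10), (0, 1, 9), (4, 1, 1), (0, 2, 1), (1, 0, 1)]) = incident: (4,0), (2,0), (3,0), (0,1), (0,2), (1,0)
= 6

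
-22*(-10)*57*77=965580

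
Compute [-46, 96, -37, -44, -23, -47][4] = -23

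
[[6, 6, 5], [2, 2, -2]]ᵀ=[[6, 2], [6, 2], [5, -2]]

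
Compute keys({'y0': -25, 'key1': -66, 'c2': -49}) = ['y0', 'key1', 'c2']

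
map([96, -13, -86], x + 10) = [106, -3, -76]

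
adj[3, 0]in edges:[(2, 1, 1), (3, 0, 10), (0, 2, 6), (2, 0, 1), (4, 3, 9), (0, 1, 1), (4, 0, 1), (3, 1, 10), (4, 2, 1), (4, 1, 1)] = 10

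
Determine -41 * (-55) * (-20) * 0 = 0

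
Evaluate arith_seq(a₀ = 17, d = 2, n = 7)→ a_0 = 17 + 0*2 = 17
a_1 = 17 + 1*2 = 19
a_2 = 17 + 2*2 = 21
...
= [17, 19, 21, 23, 25, 27, 29]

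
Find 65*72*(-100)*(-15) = 7020000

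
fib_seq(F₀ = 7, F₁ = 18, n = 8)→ [7, 18, 25, 43, 68, 111, 179, 290]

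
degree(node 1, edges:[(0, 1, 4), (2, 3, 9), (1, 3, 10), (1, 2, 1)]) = incident: (0,1), (1,3), (1,2)
= 3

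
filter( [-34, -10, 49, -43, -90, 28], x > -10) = [49, 28]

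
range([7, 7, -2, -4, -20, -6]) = 27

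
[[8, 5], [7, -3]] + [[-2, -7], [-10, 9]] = [[6, -2], [-3, 6]]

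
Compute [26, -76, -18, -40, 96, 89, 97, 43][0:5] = [26, -76, -18, -40, 96]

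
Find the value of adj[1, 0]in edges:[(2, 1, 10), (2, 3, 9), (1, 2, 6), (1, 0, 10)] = 10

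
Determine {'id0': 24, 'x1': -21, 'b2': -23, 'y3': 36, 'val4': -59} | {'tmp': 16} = {'id0': 24, 'x1': -21, 'b2': -23, 'y3': 36, 'val4': -59, 'tmp': 16}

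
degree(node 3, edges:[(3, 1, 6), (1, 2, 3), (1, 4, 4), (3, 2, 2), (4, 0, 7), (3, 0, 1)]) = incident: (3,1), (3,2), (3,0)
= 3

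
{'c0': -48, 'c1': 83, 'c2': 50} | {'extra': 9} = {'c0': -48, 'c1': 83, 'c2': 50, 'extra': 9}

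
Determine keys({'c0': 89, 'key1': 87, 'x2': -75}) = ['c0', 'key1', 'x2']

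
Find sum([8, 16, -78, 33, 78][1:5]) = 49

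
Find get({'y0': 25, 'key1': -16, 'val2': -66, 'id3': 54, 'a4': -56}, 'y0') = 25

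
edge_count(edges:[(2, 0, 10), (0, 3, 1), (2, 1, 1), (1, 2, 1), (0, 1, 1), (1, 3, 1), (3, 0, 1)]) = 7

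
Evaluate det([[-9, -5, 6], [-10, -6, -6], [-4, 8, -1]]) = -1180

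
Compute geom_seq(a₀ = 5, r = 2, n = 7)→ a_0 = 5*2^0 = 5
a_1 = 5*2^1 = 10
a_2 = 5*2^2 = 20
...
= [5, 10, 20, 40, 80, 160, 320]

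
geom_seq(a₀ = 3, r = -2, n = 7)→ [3, -6, 12, -24, 48, -96, 192]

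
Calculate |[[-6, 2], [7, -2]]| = (-6)*(-2) - (2)*(7)
= -2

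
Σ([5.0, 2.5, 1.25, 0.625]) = 9.375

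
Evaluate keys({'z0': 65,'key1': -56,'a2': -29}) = ['z0', 'key1', 'a2']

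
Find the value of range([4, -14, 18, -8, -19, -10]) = 37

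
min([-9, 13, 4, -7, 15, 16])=-9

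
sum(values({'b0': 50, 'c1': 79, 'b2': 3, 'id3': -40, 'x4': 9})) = 101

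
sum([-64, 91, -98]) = -71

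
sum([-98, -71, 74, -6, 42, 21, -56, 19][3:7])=slice → [-6, 42, 21, -56]
(-6) + 42 + 21 + (-56)
= 1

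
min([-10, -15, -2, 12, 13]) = -15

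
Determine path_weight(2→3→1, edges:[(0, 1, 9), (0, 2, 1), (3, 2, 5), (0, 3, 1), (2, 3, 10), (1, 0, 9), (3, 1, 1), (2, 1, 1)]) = 11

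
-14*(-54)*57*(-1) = -43092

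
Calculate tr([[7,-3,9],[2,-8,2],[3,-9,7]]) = diagonal: 7 + (-8) + 7
= 6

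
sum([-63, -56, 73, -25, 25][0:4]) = -71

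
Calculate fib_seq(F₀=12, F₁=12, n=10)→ [12, 12, 24, 36, 60, 96, 156, 252, 408, 660]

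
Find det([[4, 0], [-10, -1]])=(4)*(-1) - (0)*(-10)
= -4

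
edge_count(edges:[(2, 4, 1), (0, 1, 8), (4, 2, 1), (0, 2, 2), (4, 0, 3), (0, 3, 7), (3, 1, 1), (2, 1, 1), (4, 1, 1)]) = 9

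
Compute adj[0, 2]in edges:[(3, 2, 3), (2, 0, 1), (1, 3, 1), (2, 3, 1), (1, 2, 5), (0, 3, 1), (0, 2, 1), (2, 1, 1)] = 1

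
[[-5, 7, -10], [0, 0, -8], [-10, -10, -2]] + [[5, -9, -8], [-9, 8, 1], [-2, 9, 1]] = [[0, -2, -18], [-9, 8, -7], [-12, -1, -1]]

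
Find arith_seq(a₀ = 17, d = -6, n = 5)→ a_0 = 17 + 0*-6 = 17
a_1 = 17 + 1*-6 = 11
a_2 = 17 + 2*-6 = 5
...
= [17, 11, 5, -1, -7]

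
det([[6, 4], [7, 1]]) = -22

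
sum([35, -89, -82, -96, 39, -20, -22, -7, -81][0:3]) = -136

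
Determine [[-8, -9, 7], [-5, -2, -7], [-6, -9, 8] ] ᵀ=[[-8, -5, -6], [-9, -2, -9], [7, -7, 8]]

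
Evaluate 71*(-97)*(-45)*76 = 23553540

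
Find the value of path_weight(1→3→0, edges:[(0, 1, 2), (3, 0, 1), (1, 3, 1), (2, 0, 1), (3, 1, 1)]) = 2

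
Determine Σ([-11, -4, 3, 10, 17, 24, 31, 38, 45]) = (-11) + (-4) + 3 + 10 + 17 + 24 + 31 + 38 + 45
= 153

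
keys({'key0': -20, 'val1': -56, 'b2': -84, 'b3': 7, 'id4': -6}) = ['key0', 'val1', 'b2', 'b3', 'id4']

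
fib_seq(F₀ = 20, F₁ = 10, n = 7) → F_2 = F_1 + F_0 = 30
F_3 = F_2 + F_1 = 40
F_4 = F_3 + F_2 = 70
...
= [20, 10, 30, 40, 70, 110, 180]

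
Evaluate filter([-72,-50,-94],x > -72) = keep x where x > -72: -72✗, -50✓, -94✗
= [-50]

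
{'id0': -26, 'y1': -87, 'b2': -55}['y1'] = -87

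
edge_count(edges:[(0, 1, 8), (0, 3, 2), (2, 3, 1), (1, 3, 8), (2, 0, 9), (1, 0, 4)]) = 6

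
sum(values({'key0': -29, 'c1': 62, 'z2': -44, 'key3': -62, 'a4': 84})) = (-29) + 62 + (-44) + (-62) + 84
= 11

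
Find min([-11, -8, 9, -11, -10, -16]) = -16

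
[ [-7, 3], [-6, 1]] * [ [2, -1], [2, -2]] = C[0][0] = (-7)*(2) + (3)*(2) = -8
C[0][1] = (-7)*(-1) + (3)*(-2) = 1
C[1][0] = (-6)*(2) + (1)*(2) = -10
C[1][1] = (-6)*(-1) + (1)*(-2) = 4
= [[-8, 1], [-10, 4]]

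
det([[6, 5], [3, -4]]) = (6)*(-4) - (5)*(3)
= -39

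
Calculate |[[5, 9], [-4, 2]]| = 46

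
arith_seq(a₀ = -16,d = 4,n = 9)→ [-16, -12, -8, -4, 0, 4, 8, 12, 16]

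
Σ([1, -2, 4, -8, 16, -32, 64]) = 43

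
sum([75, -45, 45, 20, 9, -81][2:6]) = slice → [45, 20, 9, -81]
45 + 20 + 9 + (-81)
= -7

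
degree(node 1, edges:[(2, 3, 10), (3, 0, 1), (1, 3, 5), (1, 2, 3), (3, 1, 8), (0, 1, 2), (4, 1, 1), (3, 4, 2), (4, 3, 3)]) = incident: (1,3), (1,2), (3,1), (0,1), (4,1)
= 5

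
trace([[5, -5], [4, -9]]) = diagonal: 5 + (-9)
= -4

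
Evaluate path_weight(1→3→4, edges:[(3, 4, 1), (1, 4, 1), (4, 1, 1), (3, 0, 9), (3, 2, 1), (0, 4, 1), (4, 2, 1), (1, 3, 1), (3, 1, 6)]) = 2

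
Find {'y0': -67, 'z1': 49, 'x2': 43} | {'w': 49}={'y0': -67, 'z1': 49, 'x2': 43, 'w': 49}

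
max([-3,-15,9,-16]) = 9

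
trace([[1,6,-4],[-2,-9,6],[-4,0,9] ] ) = 1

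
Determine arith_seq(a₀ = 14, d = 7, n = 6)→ a_0 = 14 + 0*7 = 14
a_1 = 14 + 1*7 = 21
a_2 = 14 + 2*7 = 28
...
= [14, 21, 28, 35, 42, 49]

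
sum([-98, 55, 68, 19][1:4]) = 142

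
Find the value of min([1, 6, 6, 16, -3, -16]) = -16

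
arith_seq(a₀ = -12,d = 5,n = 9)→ [-12, -7, -2, 3, 8, 13, 18, 23, 28]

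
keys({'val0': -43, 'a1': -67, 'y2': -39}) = ['val0', 'a1', 'y2']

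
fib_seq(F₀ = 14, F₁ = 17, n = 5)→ F_2 = F_1 + F_0 = 31
F_3 = F_2 + F_1 = 48
F_4 = F_3 + F_2 = 79
= [14, 17, 31, 48, 79]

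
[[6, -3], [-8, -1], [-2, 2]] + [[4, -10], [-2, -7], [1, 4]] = [[10, -13], [-10, -8], [-1, 6]]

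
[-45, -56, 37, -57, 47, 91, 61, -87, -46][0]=-45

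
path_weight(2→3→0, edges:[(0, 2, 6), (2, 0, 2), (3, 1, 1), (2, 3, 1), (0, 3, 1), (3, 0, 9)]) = 10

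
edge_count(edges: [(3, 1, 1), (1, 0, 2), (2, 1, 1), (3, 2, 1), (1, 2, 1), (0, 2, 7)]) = 6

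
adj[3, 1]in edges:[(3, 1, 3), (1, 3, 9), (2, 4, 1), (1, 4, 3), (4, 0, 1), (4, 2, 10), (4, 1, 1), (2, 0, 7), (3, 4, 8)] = 3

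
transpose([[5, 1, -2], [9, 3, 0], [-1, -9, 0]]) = [[5, 9, -1], [1, 3, -9], [-2, 0, 0]]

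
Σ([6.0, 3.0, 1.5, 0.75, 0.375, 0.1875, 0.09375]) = 11.90625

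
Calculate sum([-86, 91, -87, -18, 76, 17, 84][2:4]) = slice → [-87, -18]
(-87) + (-18)
= -105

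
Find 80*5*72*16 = 460800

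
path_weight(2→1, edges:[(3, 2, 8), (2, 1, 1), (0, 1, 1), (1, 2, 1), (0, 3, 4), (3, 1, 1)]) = 1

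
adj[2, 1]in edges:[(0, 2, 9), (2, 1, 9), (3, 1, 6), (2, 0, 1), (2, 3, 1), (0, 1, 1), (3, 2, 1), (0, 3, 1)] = 9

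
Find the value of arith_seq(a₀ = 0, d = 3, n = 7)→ a_0 = 0 + 0*3 = 0
a_1 = 0 + 1*3 = 3
a_2 = 0 + 2*3 = 6
...
= [0, 3, 6, 9, 12, 15, 18]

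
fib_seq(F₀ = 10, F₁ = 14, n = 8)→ F_2 = F_1 + F_0 = 24
F_3 = F_2 + F_1 = 38
F_4 = F_3 + F_2 = 62
...
= [10, 14, 24, 38, 62, 100, 162, 262]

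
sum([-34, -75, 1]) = -108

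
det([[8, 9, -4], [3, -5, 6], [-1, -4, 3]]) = (1)*(8)*det([[-5, 6], [-4, 3]]) + (-1)*(9)*det([[3, 6], [-1, 3]]) + (1)*(-4)*det([[3, -5], [-1, -4]])
= 72 + -135 + 68
= 5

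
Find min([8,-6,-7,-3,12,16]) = -7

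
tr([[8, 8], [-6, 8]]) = 16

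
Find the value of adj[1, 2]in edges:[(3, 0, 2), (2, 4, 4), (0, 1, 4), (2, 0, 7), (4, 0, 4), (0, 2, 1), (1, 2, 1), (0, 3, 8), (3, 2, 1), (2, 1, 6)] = 1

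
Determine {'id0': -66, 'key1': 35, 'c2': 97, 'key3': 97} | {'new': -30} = {'id0': -66, 'key1': 35, 'c2': 97, 'key3': 97, 'new': -30}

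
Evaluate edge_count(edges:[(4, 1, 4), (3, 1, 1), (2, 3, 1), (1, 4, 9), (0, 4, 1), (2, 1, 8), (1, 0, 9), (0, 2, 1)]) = 8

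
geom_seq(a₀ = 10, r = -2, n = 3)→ a_0 = 10*(-2)^0 = 10
a_1 = 10*(-2)^1 = -20
a_2 = 10*(-2)^2 = 40
= [10, -20, 40]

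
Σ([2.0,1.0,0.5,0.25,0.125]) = 2.0 + 1.0 + 0.5 + 0.25 + 0.125
= 3.875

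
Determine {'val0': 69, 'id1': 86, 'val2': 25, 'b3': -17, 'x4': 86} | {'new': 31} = {'val0': 69, 'id1': 86, 'val2': 25, 'b3': -17, 'x4': 86, 'new': 31}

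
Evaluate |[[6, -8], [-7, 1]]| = (6)*(1) - (-8)*(-7)
= -50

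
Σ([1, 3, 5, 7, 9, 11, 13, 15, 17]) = 81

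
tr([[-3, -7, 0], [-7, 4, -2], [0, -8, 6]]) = 7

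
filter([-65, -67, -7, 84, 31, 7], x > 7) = keep x where x > 7: -65✗, -67✗, -7✗, 84✓, 31✓, 7✗
= [84, 31]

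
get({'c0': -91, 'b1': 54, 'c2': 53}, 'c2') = 53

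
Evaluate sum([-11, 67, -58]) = (-11) + 67 + (-58)
= -2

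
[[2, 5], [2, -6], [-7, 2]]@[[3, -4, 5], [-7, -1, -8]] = C[0][0] = (2)*(3) + (5)*(-7) = -29
C[0][1] = (2)*(-4) + (5)*(-1) = -13
C[0][2] = (2)*(5) + (5)*(-8) = -30
C[1][0] = (2)*(3) + (-6)*(-7) = 48
C[1][1] = (2)*(-4) + (-6)*(-1) = -2
C[1][2] = (2)*(5) + (-6)*(-8) = 58
... (3 more cells)
= [[-29, -13, -30], [48, -2, 58], [-35, 26, -51]]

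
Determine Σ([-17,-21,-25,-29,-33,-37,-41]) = (-17) + (-21) + (-25) + (-29) + (-33) + (-37) + (-41)
= -203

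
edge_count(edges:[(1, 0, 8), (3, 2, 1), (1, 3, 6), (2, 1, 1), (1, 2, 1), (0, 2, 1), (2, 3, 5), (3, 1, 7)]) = 8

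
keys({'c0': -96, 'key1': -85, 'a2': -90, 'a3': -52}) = ['c0', 'key1', 'a2', 'a3']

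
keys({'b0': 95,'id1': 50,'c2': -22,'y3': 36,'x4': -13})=['b0', 'id1', 'c2', 'y3', 'x4']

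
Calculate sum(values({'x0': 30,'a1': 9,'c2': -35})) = 4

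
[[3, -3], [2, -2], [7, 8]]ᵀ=[[3, 2, 7], [-3, -2, 8]]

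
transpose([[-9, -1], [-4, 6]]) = [[-9, -4], [-1, 6]]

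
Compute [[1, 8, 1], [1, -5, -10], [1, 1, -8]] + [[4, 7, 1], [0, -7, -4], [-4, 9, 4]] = [[5, 15, 2], [1, -12, -14], [-3, 10, -4]]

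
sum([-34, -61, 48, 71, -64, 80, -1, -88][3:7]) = slice → [71, -64, 80, -1]
71 + (-64) + 80 + (-1)
= 86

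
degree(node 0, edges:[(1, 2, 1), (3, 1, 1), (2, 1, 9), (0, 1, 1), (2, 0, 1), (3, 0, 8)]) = incident: (0,1), (2,0), (3,0)
= 3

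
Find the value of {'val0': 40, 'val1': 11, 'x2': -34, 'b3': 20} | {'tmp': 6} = {'val0': 40, 'val1': 11, 'x2': -34, 'b3': 20, 'tmp': 6}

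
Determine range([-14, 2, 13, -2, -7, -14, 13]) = 27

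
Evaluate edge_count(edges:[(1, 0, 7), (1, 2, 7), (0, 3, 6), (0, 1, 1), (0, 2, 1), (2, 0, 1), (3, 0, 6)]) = 7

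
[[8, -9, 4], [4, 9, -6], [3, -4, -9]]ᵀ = [[8, 4, 3], [-9, 9, -4], [4, -6, -9]]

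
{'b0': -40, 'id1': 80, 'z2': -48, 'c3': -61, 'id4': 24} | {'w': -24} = {'b0': -40, 'id1': 80, 'z2': -48, 'c3': -61, 'id4': 24, 'w': -24}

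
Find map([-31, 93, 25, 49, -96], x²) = (-31)²=961, (93)²=8649, (25)²=625, (49)²=2401, (-96)²=9216
= [961, 8649, 625, 2401, 9216]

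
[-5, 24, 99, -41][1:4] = [24, 99, -41]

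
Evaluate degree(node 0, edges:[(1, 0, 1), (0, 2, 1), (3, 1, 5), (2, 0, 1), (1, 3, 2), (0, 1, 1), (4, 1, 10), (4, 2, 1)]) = incident: (1,0), (0,2), (2,0), (0,1)
= 4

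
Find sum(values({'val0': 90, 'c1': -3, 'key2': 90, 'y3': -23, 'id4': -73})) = 81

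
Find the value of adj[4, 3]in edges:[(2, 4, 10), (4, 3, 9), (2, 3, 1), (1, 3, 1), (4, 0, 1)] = 9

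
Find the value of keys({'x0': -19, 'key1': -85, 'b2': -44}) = ['x0', 'key1', 'b2']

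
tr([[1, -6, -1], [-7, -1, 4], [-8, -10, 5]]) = diagonal: 1 + (-1) + 5
= 5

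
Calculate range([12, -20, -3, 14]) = 34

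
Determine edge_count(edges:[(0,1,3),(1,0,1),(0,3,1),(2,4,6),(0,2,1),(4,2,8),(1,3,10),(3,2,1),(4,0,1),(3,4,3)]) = 10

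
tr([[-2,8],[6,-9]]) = -11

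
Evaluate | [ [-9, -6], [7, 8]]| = (-9)*(8) - (-6)*(7)
= -30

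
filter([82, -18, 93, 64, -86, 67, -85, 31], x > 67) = [82, 93]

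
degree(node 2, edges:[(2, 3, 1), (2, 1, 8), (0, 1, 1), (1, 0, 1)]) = 2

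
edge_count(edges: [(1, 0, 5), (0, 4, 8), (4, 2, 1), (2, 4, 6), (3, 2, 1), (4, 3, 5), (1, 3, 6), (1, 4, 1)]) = 8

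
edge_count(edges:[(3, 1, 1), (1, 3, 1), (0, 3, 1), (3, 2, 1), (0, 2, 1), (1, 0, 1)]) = 6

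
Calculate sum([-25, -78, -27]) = (-25) + (-78) + (-27)
= -130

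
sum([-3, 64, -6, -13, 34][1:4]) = 45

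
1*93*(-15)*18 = -25110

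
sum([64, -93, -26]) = -55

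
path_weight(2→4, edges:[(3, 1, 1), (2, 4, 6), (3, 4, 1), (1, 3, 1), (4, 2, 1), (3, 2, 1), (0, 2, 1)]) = w(2→4)=6
= 6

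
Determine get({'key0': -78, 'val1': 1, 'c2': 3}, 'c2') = 3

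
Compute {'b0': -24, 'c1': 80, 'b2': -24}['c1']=80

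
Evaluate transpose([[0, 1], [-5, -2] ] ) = [[0, -5], [1, -2]]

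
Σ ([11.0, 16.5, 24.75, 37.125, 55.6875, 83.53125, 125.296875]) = 11.0 + 16.5 + 24.75 + 37.125 + 55.6875 + 83.53125 + 125.296875
= 353.890625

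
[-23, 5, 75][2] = 75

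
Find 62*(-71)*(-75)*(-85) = -28062750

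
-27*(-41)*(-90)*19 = -1892970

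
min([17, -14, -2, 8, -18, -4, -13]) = -18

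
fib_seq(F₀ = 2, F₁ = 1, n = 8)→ F_2 = F_1 + F_0 = 3
F_3 = F_2 + F_1 = 4
F_4 = F_3 + F_2 = 7
...
= [2, 1, 3, 4, 7, 11, 18, 29]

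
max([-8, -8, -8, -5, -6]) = -5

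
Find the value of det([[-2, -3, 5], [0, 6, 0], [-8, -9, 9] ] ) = (1)*(-2)*det([[6, 0], [-9, 9]]) + (-1)*(-3)*det([[0, 0], [-8, 9]]) + (1)*(5)*det([[0, 6], [-8, -9]])
= -108 + 0 + 240
= 132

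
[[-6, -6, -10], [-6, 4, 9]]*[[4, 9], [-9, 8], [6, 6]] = C[0][0] = (-6)*(4) + (-6)*(-9) + (-10)*(6) = -30
C[0][1] = (-6)*(9) + (-6)*(8) + (-10)*(6) = -162
C[1][0] = (-6)*(4) + (4)*(-9) + (9)*(6) = -6
C[1][1] = (-6)*(9) + (4)*(8) + (9)*(6) = 32
= [[-30, -162], [-6, 32]]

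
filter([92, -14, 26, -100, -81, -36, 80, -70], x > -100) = [92, -14, 26, -81, -36, 80, -70]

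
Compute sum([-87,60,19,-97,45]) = (-87) + 60 + 19 + (-97) + 45
= -60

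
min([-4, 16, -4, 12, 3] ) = -4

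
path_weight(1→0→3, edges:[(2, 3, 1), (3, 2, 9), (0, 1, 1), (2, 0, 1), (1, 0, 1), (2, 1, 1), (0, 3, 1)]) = w(1→0)=1 + w(0→3)=1
= 2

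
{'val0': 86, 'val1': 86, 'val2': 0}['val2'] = 0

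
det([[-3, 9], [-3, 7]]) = 6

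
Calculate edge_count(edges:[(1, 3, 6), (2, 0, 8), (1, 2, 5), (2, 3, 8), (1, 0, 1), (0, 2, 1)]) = 6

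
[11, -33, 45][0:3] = [11, -33, 45]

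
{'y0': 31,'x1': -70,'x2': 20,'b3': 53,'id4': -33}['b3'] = 53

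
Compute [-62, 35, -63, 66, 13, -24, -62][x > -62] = keep x where x > -62: -62✗, 35✓, -63✗, 66✓, 13✓, -24✓, -62✗
= [35, 66, 13, -24]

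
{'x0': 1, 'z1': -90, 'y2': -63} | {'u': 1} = {'x0': 1, 'z1': -90, 'y2': -63, 'u': 1}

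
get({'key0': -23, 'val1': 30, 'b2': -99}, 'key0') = -23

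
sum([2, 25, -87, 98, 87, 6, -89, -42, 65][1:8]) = -2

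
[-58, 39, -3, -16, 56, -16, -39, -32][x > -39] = [39, -3, -16, 56, -16, -32]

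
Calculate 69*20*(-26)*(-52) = 1865760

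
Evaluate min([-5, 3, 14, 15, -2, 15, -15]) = -15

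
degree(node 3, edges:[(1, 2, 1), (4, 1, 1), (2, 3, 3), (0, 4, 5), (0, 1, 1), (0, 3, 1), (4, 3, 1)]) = 3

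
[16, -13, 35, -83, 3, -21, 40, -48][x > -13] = keep x where x > -13: 16✓, -13✗, 35✓, -83✗, 3✓, -21✗, 40✓, -48✗
= [16, 35, 3, 40]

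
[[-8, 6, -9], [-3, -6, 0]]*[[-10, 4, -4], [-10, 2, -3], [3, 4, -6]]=C[0][0] = (-8)*(-10) + (6)*(-10) + (-9)*(3) = -7
C[0][1] = (-8)*(4) + (6)*(2) + (-9)*(4) = -56
C[0][2] = (-8)*(-4) + (6)*(-3) + (-9)*(-6) = 68
C[1][0] = (-3)*(-10) + (-6)*(-10) + (0)*(3) = 90
C[1][1] = (-3)*(4) + (-6)*(2) + (0)*(4) = -24
C[1][2] = (-3)*(-4) + (-6)*(-3) + (0)*(-6) = 30
= [[-7, -56, 68], [90, -24, 30]]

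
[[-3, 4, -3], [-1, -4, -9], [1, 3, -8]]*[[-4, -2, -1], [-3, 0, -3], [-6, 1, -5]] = C[0][0] = (-3)*(-4) + (4)*(-3) + (-3)*(-6) = 18
C[0][1] = (-3)*(-2) + (4)*(0) + (-3)*(1) = 3
C[0][2] = (-3)*(-1) + (4)*(-3) + (-3)*(-5) = 6
C[1][0] = (-1)*(-4) + (-4)*(-3) + (-9)*(-6) = 70
C[1][1] = (-1)*(-2) + (-4)*(0) + (-9)*(1) = -7
C[1][2] = (-1)*(-1) + (-4)*(-3) + (-9)*(-5) = 58
... (3 more cells)
= [[18, 3, 6], [70, -7, 58], [35, -10, 30]]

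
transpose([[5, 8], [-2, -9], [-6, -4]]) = [[5, -2, -6], [8, -9, -4]]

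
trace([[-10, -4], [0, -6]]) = diagonal: (-10) + (-6)
= -16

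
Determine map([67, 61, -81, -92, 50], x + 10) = [77, 71, -71, -82, 60]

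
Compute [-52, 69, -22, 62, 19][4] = 19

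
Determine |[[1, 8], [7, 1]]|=-55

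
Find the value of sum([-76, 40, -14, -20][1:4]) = 6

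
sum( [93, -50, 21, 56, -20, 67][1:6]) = slice → [-50, 21, 56, -20, 67]
(-50) + 21 + 56 + (-20) + 67
= 74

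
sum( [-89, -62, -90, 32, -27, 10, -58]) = -284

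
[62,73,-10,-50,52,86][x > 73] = [86]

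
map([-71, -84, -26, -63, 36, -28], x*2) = [-142, -168, -52, -126, 72, -56]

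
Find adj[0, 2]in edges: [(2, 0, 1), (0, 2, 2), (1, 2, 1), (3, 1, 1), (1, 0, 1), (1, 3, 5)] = 2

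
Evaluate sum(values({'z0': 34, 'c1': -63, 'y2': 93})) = 34 + (-63) + 93
= 64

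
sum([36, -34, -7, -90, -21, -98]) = 36 + (-34) + (-7) + (-90) + (-21) + (-98)
= -214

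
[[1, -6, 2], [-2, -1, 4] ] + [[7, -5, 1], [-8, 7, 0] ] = [[8, -11, 3], [-10, 6, 4]]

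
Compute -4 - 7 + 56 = 45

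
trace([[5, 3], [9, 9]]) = diagonal: 5 + 9
= 14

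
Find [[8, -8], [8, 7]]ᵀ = [[8, 8], [-8, 7]]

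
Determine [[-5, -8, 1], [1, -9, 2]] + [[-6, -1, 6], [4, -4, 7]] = [[-11, -9, 7], [5, -13, 9]]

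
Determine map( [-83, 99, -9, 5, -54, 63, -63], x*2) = [-166, 198, -18, 10, -108, 126, -126]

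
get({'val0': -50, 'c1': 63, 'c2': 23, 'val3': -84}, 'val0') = -50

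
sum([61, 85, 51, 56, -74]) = 61 + 85 + 51 + 56 + (-74)
= 179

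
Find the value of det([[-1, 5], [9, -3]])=(-1)*(-3) - (5)*(9)
= -42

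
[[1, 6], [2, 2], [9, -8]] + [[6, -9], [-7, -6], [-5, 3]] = [[7, -3], [-5, -4], [4, -5]]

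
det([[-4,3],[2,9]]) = -42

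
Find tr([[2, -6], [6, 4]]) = diagonal: 2 + 4
= 6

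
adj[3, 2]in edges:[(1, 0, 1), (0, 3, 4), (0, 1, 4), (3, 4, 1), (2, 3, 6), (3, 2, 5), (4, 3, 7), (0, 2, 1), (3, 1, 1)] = 5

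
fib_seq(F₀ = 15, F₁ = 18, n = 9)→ F_2 = F_1 + F_0 = 33
F_3 = F_2 + F_1 = 51
F_4 = F_3 + F_2 = 84
...
= [15, 18, 33, 51, 84, 135, 219, 354, 573]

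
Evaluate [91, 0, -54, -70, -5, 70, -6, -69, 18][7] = -69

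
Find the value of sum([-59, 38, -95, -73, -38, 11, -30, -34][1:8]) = slice → [38, -95, -73, -38, 11, -30, -34]
38 + (-95) + (-73) + (-38) + 11 + (-30) + (-34)
= -221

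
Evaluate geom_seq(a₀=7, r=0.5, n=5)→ [7.0, 3.5, 1.75, 0.875, 0.4375]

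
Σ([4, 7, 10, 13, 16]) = 50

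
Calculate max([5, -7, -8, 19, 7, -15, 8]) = 19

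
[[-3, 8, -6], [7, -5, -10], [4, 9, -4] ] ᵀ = [[-3, 7, 4], [8, -5, 9], [-6, -10, -4]]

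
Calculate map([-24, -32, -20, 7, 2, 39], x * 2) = -24*2=-48, -32*2=-64, -20*2=-40, 7*2=14, 2*2=4, 39*2=78
= [-48, -64, -40, 14, 4, 78]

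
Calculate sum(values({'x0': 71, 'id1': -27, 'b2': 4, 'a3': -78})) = -30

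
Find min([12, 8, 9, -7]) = -7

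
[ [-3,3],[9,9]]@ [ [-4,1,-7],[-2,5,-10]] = C[0][0] = (-3)*(-4) + (3)*(-2) = 6
C[0][1] = (-3)*(1) + (3)*(5) = 12
C[0][2] = (-3)*(-7) + (3)*(-10) = -9
C[1][0] = (9)*(-4) + (9)*(-2) = -54
C[1][1] = (9)*(1) + (9)*(5) = 54
C[1][2] = (9)*(-7) + (9)*(-10) = -153
= [[6, 12, -9], [-54, 54, -153]]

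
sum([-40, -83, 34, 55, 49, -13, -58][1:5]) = slice → [-83, 34, 55, 49]
(-83) + 34 + 55 + 49
= 55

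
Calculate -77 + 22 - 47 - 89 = -191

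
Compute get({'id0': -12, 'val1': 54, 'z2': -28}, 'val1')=54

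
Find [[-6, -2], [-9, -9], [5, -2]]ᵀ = [[-6, -9, 5], [-2, -9, -2]]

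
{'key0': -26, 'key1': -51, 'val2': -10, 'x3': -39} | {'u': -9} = {'key0': -26, 'key1': -51, 'val2': -10, 'x3': -39, 'u': -9}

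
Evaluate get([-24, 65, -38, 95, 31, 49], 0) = -24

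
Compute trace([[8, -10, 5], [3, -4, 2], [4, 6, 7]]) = 11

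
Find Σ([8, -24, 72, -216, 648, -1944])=-1456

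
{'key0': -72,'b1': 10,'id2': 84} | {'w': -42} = {'key0': -72, 'b1': 10, 'id2': 84, 'w': -42}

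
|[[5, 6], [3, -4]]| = (5)*(-4) - (6)*(3)
= -38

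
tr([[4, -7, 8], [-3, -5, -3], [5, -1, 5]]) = 4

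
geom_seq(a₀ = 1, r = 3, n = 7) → [1, 3, 9, 27, 81, 243, 729]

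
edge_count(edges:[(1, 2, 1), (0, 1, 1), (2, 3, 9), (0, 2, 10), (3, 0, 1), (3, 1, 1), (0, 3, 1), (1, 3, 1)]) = 8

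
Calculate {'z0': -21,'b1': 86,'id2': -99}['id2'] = -99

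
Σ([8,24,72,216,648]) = 968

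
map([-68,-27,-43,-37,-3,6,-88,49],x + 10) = -68+10=-58, -27+10=-17, -43+10=-33, -37+10=-27, -3+10=7, 6+10=16, -88+10=-78, 49+10=59
= [-58, -17, -33, -27, 7, 16, -78, 59]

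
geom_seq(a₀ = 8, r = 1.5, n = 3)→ a_0 = 8*1.5^0 = 8.0
a_1 = 8*1.5^1 = 12.0
a_2 = 8*1.5^2 = 18.0
= [8.0, 12.0, 18.0]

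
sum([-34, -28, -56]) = -118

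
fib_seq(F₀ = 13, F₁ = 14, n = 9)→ F_2 = F_1 + F_0 = 27
F_3 = F_2 + F_1 = 41
F_4 = F_3 + F_2 = 68
...
= [13, 14, 27, 41, 68, 109, 177, 286, 463]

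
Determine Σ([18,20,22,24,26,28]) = 138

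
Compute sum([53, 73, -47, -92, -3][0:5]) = slice → [53, 73, -47, -92, -3]
53 + 73 + (-47) + (-92) + (-3)
= -16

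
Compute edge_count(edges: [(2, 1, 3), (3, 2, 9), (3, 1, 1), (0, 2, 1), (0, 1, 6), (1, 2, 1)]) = 6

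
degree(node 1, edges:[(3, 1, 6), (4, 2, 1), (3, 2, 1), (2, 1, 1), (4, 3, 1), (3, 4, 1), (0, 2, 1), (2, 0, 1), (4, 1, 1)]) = 3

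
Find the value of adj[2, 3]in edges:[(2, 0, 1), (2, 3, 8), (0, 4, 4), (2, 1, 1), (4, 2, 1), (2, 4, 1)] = 8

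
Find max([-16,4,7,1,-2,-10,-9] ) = 7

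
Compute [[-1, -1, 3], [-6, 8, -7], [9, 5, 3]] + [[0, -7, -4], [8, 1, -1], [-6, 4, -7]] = [[-1, -8, -1], [2, 9, -8], [3, 9, -4]]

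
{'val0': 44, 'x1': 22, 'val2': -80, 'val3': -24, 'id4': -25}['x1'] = 22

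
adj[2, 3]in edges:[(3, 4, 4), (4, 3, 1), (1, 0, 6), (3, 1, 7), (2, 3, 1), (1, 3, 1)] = 1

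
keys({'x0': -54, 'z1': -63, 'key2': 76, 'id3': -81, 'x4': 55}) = ['x0', 'z1', 'key2', 'id3', 'x4']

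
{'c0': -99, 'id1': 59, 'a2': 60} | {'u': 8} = {'c0': -99, 'id1': 59, 'a2': 60, 'u': 8}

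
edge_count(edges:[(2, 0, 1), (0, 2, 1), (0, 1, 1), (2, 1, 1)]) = 4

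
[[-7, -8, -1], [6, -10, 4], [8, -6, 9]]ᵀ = [[-7, 6, 8], [-8, -10, -6], [-1, 4, 9]]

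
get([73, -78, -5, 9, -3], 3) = 9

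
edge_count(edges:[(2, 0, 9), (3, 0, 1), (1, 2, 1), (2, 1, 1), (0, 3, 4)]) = 5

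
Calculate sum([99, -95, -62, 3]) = 99 + (-95) + (-62) + 3
= -55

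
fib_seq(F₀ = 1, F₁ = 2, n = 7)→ [1, 2, 3, 5, 8, 13, 21]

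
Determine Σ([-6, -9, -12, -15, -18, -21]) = (-6) + (-9) + (-12) + (-15) + (-18) + (-21)
= -81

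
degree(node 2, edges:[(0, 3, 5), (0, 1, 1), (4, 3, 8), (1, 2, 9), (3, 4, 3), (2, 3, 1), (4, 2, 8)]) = 3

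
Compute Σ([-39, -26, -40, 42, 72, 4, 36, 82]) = 131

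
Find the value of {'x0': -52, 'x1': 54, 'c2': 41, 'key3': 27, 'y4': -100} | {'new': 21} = {'x0': -52, 'x1': 54, 'c2': 41, 'key3': 27, 'y4': -100, 'new': 21}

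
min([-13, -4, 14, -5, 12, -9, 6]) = -13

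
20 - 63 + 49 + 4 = 10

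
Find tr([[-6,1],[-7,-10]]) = -16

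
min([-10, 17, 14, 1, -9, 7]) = -10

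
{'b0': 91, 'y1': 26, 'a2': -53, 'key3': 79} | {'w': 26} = {'b0': 91, 'y1': 26, 'a2': -53, 'key3': 79, 'w': 26}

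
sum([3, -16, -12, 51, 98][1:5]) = 121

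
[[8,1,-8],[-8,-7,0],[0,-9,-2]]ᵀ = [[8, -8, 0], [1, -7, -9], [-8, 0, -2]]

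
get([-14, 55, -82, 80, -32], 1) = 55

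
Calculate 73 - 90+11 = -6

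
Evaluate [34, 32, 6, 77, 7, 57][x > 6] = [34, 32, 77, 7, 57]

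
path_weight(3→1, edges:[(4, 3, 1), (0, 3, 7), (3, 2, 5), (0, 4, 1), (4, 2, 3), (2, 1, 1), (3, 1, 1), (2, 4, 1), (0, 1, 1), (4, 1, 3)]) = 1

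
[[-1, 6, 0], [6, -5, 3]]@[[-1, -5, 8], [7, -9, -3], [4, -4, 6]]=C[0][0] = (-1)*(-1) + (6)*(7) + (0)*(4) = 43
C[0][1] = (-1)*(-5) + (6)*(-9) + (0)*(-4) = -49
C[0][2] = (-1)*(8) + (6)*(-3) + (0)*(6) = -26
C[1][0] = (6)*(-1) + (-5)*(7) + (3)*(4) = -29
C[1][1] = (6)*(-5) + (-5)*(-9) + (3)*(-4) = 3
C[1][2] = (6)*(8) + (-5)*(-3) + (3)*(6) = 81
= [[43, -49, -26], [-29, 3, 81]]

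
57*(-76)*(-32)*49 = 6792576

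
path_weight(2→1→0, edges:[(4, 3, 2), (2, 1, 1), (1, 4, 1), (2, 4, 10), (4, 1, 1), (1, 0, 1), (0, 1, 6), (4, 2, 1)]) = w(2→1)=1 + w(1→0)=1
= 2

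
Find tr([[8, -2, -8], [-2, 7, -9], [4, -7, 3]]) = diagonal: 8 + 7 + 3
= 18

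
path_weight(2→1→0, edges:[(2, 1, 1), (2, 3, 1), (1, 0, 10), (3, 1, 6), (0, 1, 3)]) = 11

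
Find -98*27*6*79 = -1254204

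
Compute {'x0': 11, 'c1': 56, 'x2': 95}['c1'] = 56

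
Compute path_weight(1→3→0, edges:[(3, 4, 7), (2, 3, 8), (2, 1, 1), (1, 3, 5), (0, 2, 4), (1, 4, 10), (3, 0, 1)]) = w(1→3)=5 + w(3→0)=1
= 6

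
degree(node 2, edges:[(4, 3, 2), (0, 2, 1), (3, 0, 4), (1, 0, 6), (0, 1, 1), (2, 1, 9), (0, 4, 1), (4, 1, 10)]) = incident: (0,2), (2,1)
= 2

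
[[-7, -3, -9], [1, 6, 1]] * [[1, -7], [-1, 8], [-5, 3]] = [[41, -2], [-10, 44]]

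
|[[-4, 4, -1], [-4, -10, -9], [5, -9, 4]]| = (1)*(-4)*det([[-10, -9], [-9, 4]]) + (-1)*(4)*det([[-4, -9], [5, 4]]) + (1)*(-1)*det([[-4, -10], [5, -9]])
= 484 + -116 + -86
= 282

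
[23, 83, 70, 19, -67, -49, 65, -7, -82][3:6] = [19, -67, -49]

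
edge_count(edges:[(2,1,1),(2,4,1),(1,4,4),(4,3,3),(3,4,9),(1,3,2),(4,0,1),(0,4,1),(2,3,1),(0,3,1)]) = 10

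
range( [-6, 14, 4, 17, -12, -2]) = 29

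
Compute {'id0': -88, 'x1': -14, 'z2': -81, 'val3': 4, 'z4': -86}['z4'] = -86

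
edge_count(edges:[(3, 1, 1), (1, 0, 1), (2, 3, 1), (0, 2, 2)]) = 4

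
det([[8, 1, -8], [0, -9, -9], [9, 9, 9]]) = (1)*(8)*det([[-9, -9], [9, 9]]) + (-1)*(1)*det([[0, -9], [9, 9]]) + (1)*(-8)*det([[0, -9], [9, 9]])
= 0 + -81 + -648
= -729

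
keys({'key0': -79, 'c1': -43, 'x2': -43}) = ['key0', 'c1', 'x2']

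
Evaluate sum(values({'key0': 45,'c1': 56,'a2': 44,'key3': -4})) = 45 + 56 + 44 + (-4)
= 141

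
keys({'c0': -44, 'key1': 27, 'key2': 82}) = ['c0', 'key1', 'key2']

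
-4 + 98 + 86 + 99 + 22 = 301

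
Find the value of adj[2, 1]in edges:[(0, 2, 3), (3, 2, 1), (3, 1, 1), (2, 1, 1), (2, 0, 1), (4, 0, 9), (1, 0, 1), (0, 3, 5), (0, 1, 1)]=1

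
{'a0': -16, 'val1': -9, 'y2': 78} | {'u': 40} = {'a0': -16, 'val1': -9, 'y2': 78, 'u': 40}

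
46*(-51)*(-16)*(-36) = -1351296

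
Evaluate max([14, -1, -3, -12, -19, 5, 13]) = 14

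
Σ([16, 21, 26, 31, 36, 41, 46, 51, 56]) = 324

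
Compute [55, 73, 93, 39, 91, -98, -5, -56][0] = 55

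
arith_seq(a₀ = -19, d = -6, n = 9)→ [-19, -25, -31, -37, -43, -49, -55, -61, -67]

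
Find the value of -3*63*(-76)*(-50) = -718200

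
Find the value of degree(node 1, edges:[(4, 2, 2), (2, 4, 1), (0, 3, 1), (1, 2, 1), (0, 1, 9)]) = incident: (1,2), (0,1)
= 2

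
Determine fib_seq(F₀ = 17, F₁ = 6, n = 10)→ [17, 6, 23, 29, 52, 81, 133, 214, 347, 561]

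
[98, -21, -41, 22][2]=-41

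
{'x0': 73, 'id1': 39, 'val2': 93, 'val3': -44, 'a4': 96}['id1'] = 39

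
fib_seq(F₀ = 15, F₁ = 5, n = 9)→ F_2 = F_1 + F_0 = 20
F_3 = F_2 + F_1 = 25
F_4 = F_3 + F_2 = 45
...
= [15, 5, 20, 25, 45, 70, 115, 185, 300]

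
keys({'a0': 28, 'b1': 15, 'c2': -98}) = ['a0', 'b1', 'c2']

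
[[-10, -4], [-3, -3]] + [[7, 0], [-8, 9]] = [[-3, -4], [-11, 6]]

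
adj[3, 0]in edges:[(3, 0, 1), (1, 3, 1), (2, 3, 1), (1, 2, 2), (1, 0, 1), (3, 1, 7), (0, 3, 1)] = 1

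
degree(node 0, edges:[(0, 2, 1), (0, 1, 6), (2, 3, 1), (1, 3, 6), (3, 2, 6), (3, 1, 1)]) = 2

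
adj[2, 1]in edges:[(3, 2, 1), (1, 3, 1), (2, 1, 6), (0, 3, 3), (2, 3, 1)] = 6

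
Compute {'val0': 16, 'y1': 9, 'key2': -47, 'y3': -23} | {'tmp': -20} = {'val0': 16, 'y1': 9, 'key2': -47, 'y3': -23, 'tmp': -20}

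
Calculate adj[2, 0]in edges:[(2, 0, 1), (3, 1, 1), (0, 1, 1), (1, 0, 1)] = 1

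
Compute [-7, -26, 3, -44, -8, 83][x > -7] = [3, 83]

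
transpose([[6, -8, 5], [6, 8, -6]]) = [[6, 6], [-8, 8], [5, -6]]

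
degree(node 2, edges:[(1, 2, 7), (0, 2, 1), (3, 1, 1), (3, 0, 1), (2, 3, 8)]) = incident: (1,2), (0,2), (2,3)
= 3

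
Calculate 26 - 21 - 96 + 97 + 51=57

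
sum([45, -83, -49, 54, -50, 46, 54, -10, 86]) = 45 + (-83) + (-49) + 54 + (-50) + 46 + 54 + (-10) + 86
= 93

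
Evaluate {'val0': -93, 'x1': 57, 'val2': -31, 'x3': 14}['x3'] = 14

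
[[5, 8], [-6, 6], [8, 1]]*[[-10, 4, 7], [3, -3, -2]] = C[0][0] = (5)*(-10) + (8)*(3) = -26
C[0][1] = (5)*(4) + (8)*(-3) = -4
C[0][2] = (5)*(7) + (8)*(-2) = 19
C[1][0] = (-6)*(-10) + (6)*(3) = 78
C[1][1] = (-6)*(4) + (6)*(-3) = -42
C[1][2] = (-6)*(7) + (6)*(-2) = -54
... (3 more cells)
= [[-26, -4, 19], [78, -42, -54], [-77, 29, 54]]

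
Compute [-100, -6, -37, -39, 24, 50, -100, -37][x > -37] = [-6, 24, 50]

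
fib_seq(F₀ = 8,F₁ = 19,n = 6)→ [8, 19, 27, 46, 73, 119]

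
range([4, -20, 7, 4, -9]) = 27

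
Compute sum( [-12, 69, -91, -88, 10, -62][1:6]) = -162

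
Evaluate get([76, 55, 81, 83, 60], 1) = 55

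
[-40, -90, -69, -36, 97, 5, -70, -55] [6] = -70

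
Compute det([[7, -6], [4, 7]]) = 73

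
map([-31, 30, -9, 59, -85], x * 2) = -31*2=-62, 30*2=60, -9*2=-18, 59*2=118, -85*2=-170
= [-62, 60, -18, 118, -170]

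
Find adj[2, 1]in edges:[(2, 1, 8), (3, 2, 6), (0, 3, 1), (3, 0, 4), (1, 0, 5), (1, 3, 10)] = 8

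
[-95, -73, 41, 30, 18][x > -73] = keep x where x > -73: -95✗, -73✗, 41✓, 30✓, 18✓
= [41, 30, 18]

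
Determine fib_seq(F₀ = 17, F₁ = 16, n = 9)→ [17, 16, 33, 49, 82, 131, 213, 344, 557]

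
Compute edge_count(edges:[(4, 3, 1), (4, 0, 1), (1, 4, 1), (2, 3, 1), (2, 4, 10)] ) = 5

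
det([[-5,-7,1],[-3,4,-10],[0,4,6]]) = -458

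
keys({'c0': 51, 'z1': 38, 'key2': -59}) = ['c0', 'z1', 'key2']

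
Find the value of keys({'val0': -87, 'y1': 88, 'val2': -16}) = ['val0', 'y1', 'val2']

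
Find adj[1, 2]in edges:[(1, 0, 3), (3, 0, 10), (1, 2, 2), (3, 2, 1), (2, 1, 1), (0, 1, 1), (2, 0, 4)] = 2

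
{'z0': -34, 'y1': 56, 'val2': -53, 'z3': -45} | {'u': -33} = {'z0': -34, 'y1': 56, 'val2': -53, 'z3': -45, 'u': -33}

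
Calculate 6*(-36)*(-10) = 2160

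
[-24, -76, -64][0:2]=[-24, -76]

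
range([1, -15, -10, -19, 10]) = 29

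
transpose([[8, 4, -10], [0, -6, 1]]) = [[8, 0], [4, -6], [-10, 1]]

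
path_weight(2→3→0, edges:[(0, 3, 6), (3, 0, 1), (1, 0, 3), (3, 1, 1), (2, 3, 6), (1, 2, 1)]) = w(2→3)=6 + w(3→0)=1
= 7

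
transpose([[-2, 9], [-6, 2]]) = [[-2, -6], [9, 2]]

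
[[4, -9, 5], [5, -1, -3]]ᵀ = [[4, 5], [-9, -1], [5, -3]]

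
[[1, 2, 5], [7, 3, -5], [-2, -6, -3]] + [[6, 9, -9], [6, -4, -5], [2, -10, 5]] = [[7, 11, -4], [13, -1, -10], [0, -16, 2]]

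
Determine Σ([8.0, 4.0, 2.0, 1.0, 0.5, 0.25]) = 15.75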